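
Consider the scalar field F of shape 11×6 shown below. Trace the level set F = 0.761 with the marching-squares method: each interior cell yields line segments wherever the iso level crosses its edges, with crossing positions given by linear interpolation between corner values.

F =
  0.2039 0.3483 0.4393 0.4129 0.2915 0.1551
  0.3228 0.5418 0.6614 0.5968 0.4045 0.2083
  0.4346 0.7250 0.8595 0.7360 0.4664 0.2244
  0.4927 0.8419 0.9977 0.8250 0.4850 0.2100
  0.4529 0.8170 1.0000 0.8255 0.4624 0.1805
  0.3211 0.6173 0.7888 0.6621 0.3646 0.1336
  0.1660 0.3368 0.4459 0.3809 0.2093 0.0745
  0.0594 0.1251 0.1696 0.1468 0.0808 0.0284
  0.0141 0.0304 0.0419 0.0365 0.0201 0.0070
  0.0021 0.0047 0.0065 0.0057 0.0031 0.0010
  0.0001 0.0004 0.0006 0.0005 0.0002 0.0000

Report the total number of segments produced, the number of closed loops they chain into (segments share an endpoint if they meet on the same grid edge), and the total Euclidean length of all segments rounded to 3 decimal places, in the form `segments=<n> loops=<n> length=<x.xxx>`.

segments=14 loops=1 length=9.316

cell (1,1): code 0100 → (1.503,2.000)–(2.000,1.268)
cell (1,2): code 1000 → (2.000,2.798)–(1.503,2.000)
cell (2,0): code 0100 → (2.308,1.000)–(3.000,0.768)
cell (2,1): code 1110 → (2.000,1.268)–(2.308,1.000)
cell (2,2): code 1101 → (2.281,3.000)–(2.000,2.798)
cell (2,3): code 1000 → (3.000,3.188)–(2.281,3.000)
cell (3,0): code 0110 → (3.000,0.768)–(4.000,0.846)
cell (3,3): code 1001 → (4.000,3.178)–(3.000,3.188)
cell (4,0): code 0010 → (4.000,0.846)–(4.280,1.000)
cell (4,1): code 0111 → (4.280,1.000)–(5.000,1.838)
cell (4,2): code 1011 → (5.000,2.219)–(4.395,3.000)
cell (4,3): code 0001 → (4.395,3.000)–(4.000,3.178)
cell (5,1): code 0010 → (5.000,1.838)–(5.081,2.000)
cell (5,2): code 0001 → (5.081,2.000)–(5.000,2.219)
total: 14 segments, chained into 1 closed loop(s), length Σ = 9.315600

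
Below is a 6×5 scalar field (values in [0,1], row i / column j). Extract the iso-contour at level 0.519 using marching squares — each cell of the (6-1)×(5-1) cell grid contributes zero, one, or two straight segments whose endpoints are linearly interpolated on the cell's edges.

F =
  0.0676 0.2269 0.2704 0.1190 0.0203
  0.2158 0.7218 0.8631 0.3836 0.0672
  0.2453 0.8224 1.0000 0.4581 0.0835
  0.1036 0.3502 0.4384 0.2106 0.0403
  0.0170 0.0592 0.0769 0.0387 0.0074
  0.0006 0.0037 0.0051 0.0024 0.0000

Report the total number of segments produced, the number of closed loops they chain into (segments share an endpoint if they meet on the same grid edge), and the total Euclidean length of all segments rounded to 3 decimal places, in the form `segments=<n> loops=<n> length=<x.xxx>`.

cell (0,0): code 0100 → (0.590,1.000)–(1.000,0.599)
cell (0,1): code 1100 → (0.419,2.000)–(0.590,1.000)
cell (0,2): code 1000 → (1.000,2.718)–(0.419,2.000)
cell (1,0): code 0110 → (1.000,0.599)–(2.000,0.474)
cell (1,2): code 1001 → (2.000,2.888)–(1.000,2.718)
cell (2,0): code 0010 → (2.000,0.474)–(2.643,1.000)
cell (2,1): code 0011 → (2.643,1.000)–(2.856,2.000)
cell (2,2): code 0001 → (2.856,2.000)–(2.000,2.888)
total: 8 segments, chained into 1 closed loop(s), length Σ = 7.619146

segments=8 loops=1 length=7.619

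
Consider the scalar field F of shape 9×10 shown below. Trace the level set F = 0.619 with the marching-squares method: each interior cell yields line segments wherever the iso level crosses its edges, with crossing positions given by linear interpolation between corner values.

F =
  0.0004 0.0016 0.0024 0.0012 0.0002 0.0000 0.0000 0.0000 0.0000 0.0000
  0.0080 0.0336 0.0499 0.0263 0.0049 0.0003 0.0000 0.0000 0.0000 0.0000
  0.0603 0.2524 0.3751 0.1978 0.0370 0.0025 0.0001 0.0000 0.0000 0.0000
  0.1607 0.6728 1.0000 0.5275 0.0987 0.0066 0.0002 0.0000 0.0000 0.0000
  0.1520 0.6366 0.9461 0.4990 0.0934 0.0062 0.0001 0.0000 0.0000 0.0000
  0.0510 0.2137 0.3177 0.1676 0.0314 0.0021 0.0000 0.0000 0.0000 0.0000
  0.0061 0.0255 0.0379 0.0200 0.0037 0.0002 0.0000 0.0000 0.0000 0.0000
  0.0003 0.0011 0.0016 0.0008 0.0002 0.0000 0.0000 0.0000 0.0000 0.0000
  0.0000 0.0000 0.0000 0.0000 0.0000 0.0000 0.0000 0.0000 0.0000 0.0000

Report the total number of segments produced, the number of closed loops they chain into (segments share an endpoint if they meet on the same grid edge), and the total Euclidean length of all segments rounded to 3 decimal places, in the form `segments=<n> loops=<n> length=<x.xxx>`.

segments=8 loops=1 length=6.353

cell (2,0): code 0100 → (2.872,1.000)–(3.000,0.895)
cell (2,1): code 1100 → (2.390,2.000)–(2.872,1.000)
cell (2,2): code 1000 → (3.000,2.806)–(2.390,2.000)
cell (3,0): code 0110 → (3.000,0.895)–(4.000,0.964)
cell (3,2): code 1001 → (4.000,2.732)–(3.000,2.806)
cell (4,0): code 0010 → (4.000,0.964)–(4.042,1.000)
cell (4,1): code 0011 → (4.042,1.000)–(4.521,2.000)
cell (4,2): code 0001 → (4.521,2.000)–(4.000,2.732)
total: 8 segments, chained into 1 closed loop(s), length Σ = 6.353491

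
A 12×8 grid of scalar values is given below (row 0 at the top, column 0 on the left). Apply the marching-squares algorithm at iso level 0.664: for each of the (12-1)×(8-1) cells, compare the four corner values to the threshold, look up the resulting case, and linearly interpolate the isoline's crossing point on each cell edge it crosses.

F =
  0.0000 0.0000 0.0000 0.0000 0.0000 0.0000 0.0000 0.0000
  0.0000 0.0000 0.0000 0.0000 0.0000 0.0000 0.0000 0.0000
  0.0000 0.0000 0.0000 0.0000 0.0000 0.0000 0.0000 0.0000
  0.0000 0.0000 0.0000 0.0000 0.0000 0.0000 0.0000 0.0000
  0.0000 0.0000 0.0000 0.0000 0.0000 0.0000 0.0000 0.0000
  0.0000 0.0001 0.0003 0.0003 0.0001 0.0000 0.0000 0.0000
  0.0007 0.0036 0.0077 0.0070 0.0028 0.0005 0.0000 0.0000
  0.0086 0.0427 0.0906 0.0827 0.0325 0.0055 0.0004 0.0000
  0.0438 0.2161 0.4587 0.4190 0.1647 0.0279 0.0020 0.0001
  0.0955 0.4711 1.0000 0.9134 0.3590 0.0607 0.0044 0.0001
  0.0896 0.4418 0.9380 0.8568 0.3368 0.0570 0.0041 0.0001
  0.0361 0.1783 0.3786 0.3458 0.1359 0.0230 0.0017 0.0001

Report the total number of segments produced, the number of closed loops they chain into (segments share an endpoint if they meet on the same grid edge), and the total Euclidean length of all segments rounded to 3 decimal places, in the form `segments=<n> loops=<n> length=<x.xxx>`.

cell (8,1): code 0100 → (8.379,2.000)–(9.000,1.365)
cell (8,2): code 1100 → (8.496,3.000)–(8.379,2.000)
cell (8,3): code 1000 → (9.000,3.450)–(8.496,3.000)
cell (9,1): code 0110 → (9.000,1.365)–(10.000,1.448)
cell (9,3): code 1001 → (10.000,3.371)–(9.000,3.450)
cell (10,1): code 0010 → (10.000,1.448)–(10.490,2.000)
cell (10,2): code 0011 → (10.490,2.000)–(10.377,3.000)
cell (10,3): code 0001 → (10.377,3.000)–(10.000,3.371)
total: 8 segments, chained into 1 closed loop(s), length Σ = 6.850820

segments=8 loops=1 length=6.851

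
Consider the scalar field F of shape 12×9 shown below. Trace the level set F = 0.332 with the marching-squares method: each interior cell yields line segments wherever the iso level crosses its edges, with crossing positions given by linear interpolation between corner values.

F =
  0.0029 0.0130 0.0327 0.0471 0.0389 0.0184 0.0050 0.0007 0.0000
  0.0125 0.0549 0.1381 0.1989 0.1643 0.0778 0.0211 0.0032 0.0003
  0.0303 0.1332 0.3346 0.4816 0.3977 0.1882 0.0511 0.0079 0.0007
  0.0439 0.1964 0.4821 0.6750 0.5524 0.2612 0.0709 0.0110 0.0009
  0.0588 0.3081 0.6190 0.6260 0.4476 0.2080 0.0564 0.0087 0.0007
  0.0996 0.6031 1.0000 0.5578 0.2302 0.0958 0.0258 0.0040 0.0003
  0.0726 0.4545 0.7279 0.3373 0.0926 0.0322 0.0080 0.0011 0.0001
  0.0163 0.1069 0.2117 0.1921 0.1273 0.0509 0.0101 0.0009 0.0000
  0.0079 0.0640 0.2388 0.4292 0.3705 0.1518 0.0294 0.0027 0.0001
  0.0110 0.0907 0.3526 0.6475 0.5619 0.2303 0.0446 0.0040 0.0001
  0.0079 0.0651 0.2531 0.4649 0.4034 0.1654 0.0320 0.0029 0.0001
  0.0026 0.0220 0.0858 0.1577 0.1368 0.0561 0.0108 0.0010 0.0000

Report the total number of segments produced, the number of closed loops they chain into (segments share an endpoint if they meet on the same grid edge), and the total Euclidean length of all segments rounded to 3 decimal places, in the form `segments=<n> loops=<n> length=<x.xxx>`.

segments=30 loops=2 length=22.998

cell (1,1): code 0100 → (1.987,2.000)–(2.000,1.987)
cell (1,2): code 1100 → (1.471,3.000)–(1.987,2.000)
cell (1,3): code 1100 → (1.719,4.000)–(1.471,3.000)
cell (1,4): code 1000 → (2.000,4.314)–(1.719,4.000)
cell (2,1): code 0110 → (2.000,1.987)–(3.000,1.475)
cell (2,4): code 1001 → (3.000,4.757)–(2.000,4.314)
cell (3,1): code 0110 → (3.000,1.475)–(4.000,1.077)
cell (3,4): code 1001 → (4.000,4.482)–(3.000,4.757)
cell (4,0): code 0100 → (4.081,1.000)–(5.000,0.462)
cell (4,1): code 1110 → (4.000,1.077)–(4.081,1.000)
cell (4,3): code 1011 → (5.000,3.689)–(4.532,4.000)
cell (4,4): code 0001 → (4.532,4.000)–(4.000,4.482)
cell (5,0): code 0110 → (5.000,0.462)–(6.000,0.679)
cell (5,3): code 1001 → (6.000,3.022)–(5.000,3.689)
cell (6,0): code 0010 → (6.000,0.679)–(6.352,1.000)
cell (6,1): code 0011 → (6.352,1.000)–(6.767,2.000)
cell (6,2): code 0011 → (6.767,2.000)–(6.037,3.000)
cell (6,3): code 0001 → (6.037,3.000)–(6.000,3.022)
cell (7,2): code 0100 → (7.590,3.000)–(8.000,2.489)
cell (7,3): code 1100 → (7.842,4.000)–(7.590,3.000)
cell (7,4): code 1000 → (8.000,4.176)–(7.842,4.000)
cell (8,1): code 0100 → (8.819,2.000)–(9.000,1.921)
cell (8,2): code 1110 → (8.000,2.489)–(8.819,2.000)
cell (8,4): code 1001 → (9.000,4.693)–(8.000,4.176)
cell (9,1): code 0010 → (9.000,1.921)–(9.207,2.000)
cell (9,2): code 0111 → (9.207,2.000)–(10.000,2.373)
cell (9,4): code 1001 → (10.000,4.300)–(9.000,4.693)
cell (10,2): code 0010 → (10.000,2.373)–(10.433,3.000)
cell (10,3): code 0011 → (10.433,3.000)–(10.268,4.000)
cell (10,4): code 0001 → (10.268,4.000)–(10.000,4.300)
total: 30 segments, chained into 2 closed loop(s), length Σ = 22.998408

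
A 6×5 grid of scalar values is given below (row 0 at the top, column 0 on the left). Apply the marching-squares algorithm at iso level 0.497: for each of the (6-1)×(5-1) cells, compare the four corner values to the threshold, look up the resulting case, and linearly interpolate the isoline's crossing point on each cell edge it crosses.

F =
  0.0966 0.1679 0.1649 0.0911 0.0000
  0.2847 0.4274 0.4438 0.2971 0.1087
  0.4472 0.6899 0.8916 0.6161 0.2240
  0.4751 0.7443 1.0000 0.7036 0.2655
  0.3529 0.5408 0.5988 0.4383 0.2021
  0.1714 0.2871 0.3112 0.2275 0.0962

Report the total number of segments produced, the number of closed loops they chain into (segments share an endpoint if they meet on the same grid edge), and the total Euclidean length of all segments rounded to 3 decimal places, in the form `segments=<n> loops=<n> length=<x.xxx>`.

cell (1,0): code 0100 → (1.265,1.000)–(2.000,0.205)
cell (1,1): code 1100 → (1.119,2.000)–(1.265,1.000)
cell (1,2): code 1100 → (1.627,3.000)–(1.119,2.000)
cell (1,3): code 1000 → (2.000,3.304)–(1.627,3.000)
cell (2,0): code 0110 → (2.000,0.205)–(3.000,0.081)
cell (2,3): code 1001 → (3.000,3.472)–(2.000,3.304)
cell (3,0): code 0110 → (3.000,0.081)–(4.000,0.767)
cell (3,2): code 1011 → (4.000,2.634)–(3.779,3.000)
cell (3,3): code 0001 → (3.779,3.000)–(3.000,3.472)
cell (4,0): code 0010 → (4.000,0.767)–(4.173,1.000)
cell (4,1): code 0011 → (4.173,1.000)–(4.354,2.000)
cell (4,2): code 0001 → (4.354,2.000)–(4.000,2.634)
total: 12 segments, chained into 1 closed loop(s), length Σ = 10.300621

segments=12 loops=1 length=10.301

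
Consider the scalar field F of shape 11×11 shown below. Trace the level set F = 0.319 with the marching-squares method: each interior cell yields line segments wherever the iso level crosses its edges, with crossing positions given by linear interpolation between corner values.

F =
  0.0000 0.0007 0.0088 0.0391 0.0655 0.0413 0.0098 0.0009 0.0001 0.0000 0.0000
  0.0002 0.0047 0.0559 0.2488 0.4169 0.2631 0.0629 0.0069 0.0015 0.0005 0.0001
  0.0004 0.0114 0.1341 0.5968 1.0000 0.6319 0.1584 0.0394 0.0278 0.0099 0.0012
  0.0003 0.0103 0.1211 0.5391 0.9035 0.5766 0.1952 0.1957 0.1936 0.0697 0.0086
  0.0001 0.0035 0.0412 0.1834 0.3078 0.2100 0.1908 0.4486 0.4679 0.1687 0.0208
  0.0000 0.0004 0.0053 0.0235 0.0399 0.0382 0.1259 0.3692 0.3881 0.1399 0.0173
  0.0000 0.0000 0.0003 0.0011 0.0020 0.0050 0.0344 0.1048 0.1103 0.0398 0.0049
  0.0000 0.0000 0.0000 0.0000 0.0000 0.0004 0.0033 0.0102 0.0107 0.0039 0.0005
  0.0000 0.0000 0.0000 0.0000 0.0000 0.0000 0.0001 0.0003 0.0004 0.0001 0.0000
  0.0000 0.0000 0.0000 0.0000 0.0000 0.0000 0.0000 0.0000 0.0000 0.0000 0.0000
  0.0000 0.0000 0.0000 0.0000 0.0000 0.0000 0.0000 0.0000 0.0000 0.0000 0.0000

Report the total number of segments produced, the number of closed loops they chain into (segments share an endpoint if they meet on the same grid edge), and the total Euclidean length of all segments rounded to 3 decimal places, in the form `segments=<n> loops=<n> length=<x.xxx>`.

cell (0,3): code 0100 → (0.721,4.000)–(1.000,3.418)
cell (0,4): code 1000 → (1.000,4.637)–(0.721,4.000)
cell (1,2): code 0100 → (1.202,3.000)–(2.000,2.400)
cell (1,3): code 1110 → (1.000,3.418)–(1.202,3.000)
cell (1,4): code 1101 → (1.152,5.000)–(1.000,4.637)
cell (1,5): code 1000 → (2.000,5.661)–(1.152,5.000)
cell (2,2): code 0110 → (2.000,2.400)–(3.000,2.473)
cell (2,5): code 1001 → (3.000,5.675)–(2.000,5.661)
cell (3,2): code 0010 → (3.000,2.473)–(3.619,3.000)
cell (3,3): code 0011 → (3.619,3.000)–(3.981,4.000)
cell (3,4): code 0011 → (3.981,4.000)–(3.703,5.000)
cell (3,5): code 0001 → (3.703,5.000)–(3.000,5.675)
cell (3,6): code 0100 → (3.488,7.000)–(4.000,6.497)
cell (3,7): code 1100 → (3.457,8.000)–(3.488,7.000)
cell (3,8): code 1000 → (4.000,8.498)–(3.457,8.000)
cell (4,6): code 0110 → (4.000,6.497)–(5.000,6.794)
cell (4,8): code 1001 → (5.000,8.278)–(4.000,8.498)
cell (5,6): code 0010 → (5.000,6.794)–(5.190,7.000)
cell (5,7): code 0011 → (5.190,7.000)–(5.249,8.000)
cell (5,8): code 0001 → (5.249,8.000)–(5.000,8.278)
total: 20 segments, chained into 2 closed loop(s), length Σ = 16.340937

segments=20 loops=2 length=16.341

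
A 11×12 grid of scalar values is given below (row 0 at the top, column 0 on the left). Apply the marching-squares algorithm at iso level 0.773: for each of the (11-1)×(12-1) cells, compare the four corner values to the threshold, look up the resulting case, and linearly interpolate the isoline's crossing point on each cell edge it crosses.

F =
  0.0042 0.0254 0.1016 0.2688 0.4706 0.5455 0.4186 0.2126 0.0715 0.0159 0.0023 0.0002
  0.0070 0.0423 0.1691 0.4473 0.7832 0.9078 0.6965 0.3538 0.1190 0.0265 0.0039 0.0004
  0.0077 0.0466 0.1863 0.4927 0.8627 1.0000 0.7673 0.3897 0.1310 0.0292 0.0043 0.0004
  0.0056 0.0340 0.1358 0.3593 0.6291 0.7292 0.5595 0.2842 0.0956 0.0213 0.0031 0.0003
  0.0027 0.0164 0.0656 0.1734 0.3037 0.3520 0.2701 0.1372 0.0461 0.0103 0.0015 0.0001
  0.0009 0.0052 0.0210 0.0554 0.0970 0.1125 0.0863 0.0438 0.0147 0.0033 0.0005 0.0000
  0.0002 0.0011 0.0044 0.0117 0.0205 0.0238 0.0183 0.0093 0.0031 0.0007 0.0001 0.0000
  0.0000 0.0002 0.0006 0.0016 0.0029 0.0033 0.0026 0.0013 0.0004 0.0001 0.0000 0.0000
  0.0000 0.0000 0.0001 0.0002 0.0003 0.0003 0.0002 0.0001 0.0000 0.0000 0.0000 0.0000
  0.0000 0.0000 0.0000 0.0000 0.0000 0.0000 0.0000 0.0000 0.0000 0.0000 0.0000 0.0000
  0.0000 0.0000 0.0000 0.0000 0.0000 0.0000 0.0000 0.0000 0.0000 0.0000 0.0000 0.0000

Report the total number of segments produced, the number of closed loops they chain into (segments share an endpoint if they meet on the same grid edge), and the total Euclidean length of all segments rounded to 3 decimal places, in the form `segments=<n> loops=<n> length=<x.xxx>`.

cell (0,3): code 0100 → (0.967,4.000)–(1.000,3.970)
cell (0,4): code 1100 → (0.628,5.000)–(0.967,4.000)
cell (0,5): code 1000 → (1.000,5.638)–(0.628,5.000)
cell (1,3): code 0110 → (1.000,3.970)–(2.000,3.758)
cell (1,5): code 1001 → (2.000,5.976)–(1.000,5.638)
cell (2,3): code 0010 → (2.000,3.758)–(2.384,4.000)
cell (2,4): code 0011 → (2.384,4.000)–(2.838,5.000)
cell (2,5): code 0001 → (2.838,5.000)–(2.000,5.976)
total: 8 segments, chained into 1 closed loop(s), length Σ = 6.755461

segments=8 loops=1 length=6.755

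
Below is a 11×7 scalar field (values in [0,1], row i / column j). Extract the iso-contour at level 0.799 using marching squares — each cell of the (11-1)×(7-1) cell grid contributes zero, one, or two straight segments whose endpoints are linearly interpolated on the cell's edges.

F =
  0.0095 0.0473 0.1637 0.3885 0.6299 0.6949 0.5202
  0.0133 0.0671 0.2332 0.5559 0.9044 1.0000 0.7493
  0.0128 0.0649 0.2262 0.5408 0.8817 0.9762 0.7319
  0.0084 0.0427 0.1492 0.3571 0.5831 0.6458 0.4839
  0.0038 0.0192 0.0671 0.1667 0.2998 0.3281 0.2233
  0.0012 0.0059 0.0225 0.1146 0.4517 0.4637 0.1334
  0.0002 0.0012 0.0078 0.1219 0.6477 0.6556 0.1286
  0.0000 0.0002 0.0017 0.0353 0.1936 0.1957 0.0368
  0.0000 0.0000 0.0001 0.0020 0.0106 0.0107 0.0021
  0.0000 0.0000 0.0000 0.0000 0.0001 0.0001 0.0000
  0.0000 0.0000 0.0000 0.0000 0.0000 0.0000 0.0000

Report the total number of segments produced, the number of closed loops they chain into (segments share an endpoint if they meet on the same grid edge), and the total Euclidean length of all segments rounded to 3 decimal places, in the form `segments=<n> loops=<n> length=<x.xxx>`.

segments=8 loops=1 length=6.872

cell (0,3): code 0100 → (0.616,4.000)–(1.000,3.698)
cell (0,4): code 1100 → (0.341,5.000)–(0.616,4.000)
cell (0,5): code 1000 → (1.000,5.802)–(0.341,5.000)
cell (1,3): code 0110 → (1.000,3.698)–(2.000,3.757)
cell (1,5): code 1001 → (2.000,5.725)–(1.000,5.802)
cell (2,3): code 0010 → (2.000,3.757)–(2.277,4.000)
cell (2,4): code 0011 → (2.277,4.000)–(2.536,5.000)
cell (2,5): code 0001 → (2.536,5.000)–(2.000,5.725)
total: 8 segments, chained into 1 closed loop(s), length Σ = 6.871615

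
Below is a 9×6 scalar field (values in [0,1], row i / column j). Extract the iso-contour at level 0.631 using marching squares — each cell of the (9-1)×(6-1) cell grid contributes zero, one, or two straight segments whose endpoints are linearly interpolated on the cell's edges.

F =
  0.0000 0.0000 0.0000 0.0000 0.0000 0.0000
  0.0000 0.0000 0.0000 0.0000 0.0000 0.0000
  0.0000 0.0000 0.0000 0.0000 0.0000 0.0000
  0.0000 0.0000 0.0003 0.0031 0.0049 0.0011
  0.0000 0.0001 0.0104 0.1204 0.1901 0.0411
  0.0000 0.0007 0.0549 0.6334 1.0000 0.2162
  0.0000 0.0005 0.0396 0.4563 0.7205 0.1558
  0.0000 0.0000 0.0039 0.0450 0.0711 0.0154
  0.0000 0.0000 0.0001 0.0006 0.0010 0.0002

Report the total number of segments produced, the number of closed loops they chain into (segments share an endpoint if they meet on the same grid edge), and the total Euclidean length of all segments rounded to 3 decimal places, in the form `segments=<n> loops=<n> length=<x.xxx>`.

cell (4,2): code 0100 → (4.995,3.000)–(5.000,2.996)
cell (4,3): code 1100 → (4.544,4.000)–(4.995,3.000)
cell (4,4): code 1000 → (5.000,4.471)–(4.544,4.000)
cell (5,2): code 0010 → (5.000,2.996)–(5.014,3.000)
cell (5,3): code 0111 → (5.014,3.000)–(6.000,3.661)
cell (5,4): code 1001 → (6.000,4.158)–(5.000,4.471)
cell (6,3): code 0010 → (6.000,3.661)–(6.138,4.000)
cell (6,4): code 0001 → (6.138,4.000)–(6.000,4.158)
total: 8 segments, chained into 1 closed loop(s), length Σ = 4.583494

segments=8 loops=1 length=4.583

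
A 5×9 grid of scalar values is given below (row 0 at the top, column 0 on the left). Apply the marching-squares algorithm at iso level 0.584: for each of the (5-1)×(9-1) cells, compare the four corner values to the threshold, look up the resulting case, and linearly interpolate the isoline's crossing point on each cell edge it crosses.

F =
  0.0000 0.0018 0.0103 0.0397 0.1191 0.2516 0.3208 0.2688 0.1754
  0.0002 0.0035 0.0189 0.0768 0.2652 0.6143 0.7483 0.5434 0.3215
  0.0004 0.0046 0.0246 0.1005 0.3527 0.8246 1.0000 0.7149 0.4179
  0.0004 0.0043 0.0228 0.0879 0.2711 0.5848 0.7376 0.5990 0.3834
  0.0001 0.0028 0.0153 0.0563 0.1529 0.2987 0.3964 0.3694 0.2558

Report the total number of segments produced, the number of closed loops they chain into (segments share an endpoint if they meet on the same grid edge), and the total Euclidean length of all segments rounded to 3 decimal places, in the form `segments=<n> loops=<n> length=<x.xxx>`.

segments=12 loops=1 length=8.784

cell (0,4): code 0100 → (0.916,5.000)–(1.000,4.913)
cell (0,5): code 1100 → (0.616,6.000)–(0.916,5.000)
cell (0,6): code 1000 → (1.000,6.802)–(0.616,6.000)
cell (1,4): code 0110 → (1.000,4.913)–(2.000,4.490)
cell (1,6): code 1101 → (1.237,7.000)–(1.000,6.802)
cell (1,7): code 1000 → (2.000,7.441)–(1.237,7.000)
cell (2,4): code 0110 → (2.000,4.490)–(3.000,4.997)
cell (2,7): code 1001 → (3.000,7.070)–(2.000,7.441)
cell (3,4): code 0010 → (3.000,4.997)–(3.003,5.000)
cell (3,5): code 0011 → (3.003,5.000)–(3.450,6.000)
cell (3,6): code 0011 → (3.450,6.000)–(3.065,7.000)
cell (3,7): code 0001 → (3.065,7.000)–(3.000,7.070)
total: 12 segments, chained into 1 closed loop(s), length Σ = 8.784039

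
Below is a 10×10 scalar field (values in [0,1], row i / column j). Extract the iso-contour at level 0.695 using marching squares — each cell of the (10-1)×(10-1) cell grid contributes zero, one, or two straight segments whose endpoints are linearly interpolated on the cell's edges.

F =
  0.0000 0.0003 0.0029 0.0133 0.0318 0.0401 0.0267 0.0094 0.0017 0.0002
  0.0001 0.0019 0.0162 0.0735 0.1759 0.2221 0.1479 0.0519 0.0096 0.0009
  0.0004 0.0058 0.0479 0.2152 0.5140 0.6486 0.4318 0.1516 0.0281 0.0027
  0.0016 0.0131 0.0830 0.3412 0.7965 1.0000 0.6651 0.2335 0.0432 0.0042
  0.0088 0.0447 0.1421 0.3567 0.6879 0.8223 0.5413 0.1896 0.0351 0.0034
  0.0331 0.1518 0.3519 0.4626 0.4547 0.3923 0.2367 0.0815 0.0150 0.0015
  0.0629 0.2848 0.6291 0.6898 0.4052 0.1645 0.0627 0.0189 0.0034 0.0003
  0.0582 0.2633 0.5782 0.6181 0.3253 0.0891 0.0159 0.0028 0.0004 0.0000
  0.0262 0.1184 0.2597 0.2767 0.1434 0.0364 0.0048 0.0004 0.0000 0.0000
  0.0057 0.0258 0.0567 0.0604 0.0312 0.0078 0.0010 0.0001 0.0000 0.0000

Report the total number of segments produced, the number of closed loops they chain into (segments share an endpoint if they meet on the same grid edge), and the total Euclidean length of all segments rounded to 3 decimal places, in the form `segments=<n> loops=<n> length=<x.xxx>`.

cell (2,3): code 0100 → (2.641,4.000)–(3.000,3.777)
cell (2,4): code 1100 → (2.132,5.000)–(2.641,4.000)
cell (2,5): code 1000 → (3.000,5.911)–(2.132,5.000)
cell (3,3): code 0010 → (3.000,3.777)–(3.935,4.000)
cell (3,4): code 0111 → (3.935,4.000)–(4.000,4.053)
cell (3,5): code 1001 → (4.000,5.453)–(3.000,5.911)
cell (4,4): code 0010 → (4.000,4.053)–(4.296,5.000)
cell (4,5): code 0001 → (4.296,5.000)–(4.000,5.453)
total: 8 segments, chained into 1 closed loop(s), length Σ = 6.481048

segments=8 loops=1 length=6.481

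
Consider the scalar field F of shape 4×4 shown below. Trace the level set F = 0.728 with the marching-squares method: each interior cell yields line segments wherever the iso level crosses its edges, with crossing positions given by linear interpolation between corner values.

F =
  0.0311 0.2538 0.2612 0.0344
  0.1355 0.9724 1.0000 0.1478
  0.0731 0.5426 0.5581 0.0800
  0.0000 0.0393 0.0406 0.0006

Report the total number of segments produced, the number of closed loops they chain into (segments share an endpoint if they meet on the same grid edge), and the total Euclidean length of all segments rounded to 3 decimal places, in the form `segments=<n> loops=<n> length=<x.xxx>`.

segments=6 loops=1 length=4.270

cell (0,0): code 0100 → (0.660,1.000)–(1.000,0.708)
cell (0,1): code 1100 → (0.632,2.000)–(0.660,1.000)
cell (0,2): code 1000 → (1.000,2.319)–(0.632,2.000)
cell (1,0): code 0010 → (1.000,0.708)–(1.569,1.000)
cell (1,1): code 0011 → (1.569,1.000)–(1.616,2.000)
cell (1,2): code 0001 → (1.616,2.000)–(1.000,2.319)
total: 6 segments, chained into 1 closed loop(s), length Σ = 4.269622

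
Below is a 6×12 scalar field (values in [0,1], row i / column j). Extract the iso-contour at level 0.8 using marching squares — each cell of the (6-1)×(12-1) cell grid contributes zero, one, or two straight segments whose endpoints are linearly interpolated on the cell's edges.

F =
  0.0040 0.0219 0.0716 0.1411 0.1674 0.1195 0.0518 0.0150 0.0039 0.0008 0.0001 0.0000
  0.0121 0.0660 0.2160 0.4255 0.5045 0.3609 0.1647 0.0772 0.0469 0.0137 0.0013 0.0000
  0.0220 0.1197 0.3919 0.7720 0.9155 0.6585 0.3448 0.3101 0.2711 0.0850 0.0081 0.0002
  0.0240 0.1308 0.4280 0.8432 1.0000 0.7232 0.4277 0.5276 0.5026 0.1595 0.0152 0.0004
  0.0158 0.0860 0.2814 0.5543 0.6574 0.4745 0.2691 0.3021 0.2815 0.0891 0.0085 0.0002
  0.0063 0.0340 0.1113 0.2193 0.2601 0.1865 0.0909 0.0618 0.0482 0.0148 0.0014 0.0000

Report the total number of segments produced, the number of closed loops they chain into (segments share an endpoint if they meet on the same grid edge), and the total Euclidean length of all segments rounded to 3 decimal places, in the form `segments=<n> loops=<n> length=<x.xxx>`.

cell (1,3): code 0100 → (1.719,4.000)–(2.000,3.195)
cell (1,4): code 1000 → (2.000,4.449)–(1.719,4.000)
cell (2,2): code 0100 → (2.393,3.000)–(3.000,2.896)
cell (2,3): code 1110 → (2.000,3.195)–(2.393,3.000)
cell (2,4): code 1001 → (3.000,4.723)–(2.000,4.449)
cell (3,2): code 0010 → (3.000,2.896)–(3.150,3.000)
cell (3,3): code 0011 → (3.150,3.000)–(3.584,4.000)
cell (3,4): code 0001 → (3.584,4.000)–(3.000,4.723)
total: 8 segments, chained into 1 closed loop(s), length Σ = 5.675086

segments=8 loops=1 length=5.675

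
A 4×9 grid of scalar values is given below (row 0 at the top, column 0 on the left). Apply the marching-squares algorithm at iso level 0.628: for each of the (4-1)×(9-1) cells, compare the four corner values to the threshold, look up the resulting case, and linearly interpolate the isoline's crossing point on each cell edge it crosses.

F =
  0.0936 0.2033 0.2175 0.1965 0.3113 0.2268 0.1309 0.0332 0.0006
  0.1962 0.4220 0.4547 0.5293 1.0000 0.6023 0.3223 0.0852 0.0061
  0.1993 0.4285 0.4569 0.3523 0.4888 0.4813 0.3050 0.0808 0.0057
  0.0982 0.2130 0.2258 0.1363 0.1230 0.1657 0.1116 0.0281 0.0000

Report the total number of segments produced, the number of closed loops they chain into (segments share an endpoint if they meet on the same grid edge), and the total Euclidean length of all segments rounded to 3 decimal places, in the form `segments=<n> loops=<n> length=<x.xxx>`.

cell (0,3): code 0100 → (0.460,4.000)–(1.000,3.210)
cell (0,4): code 1000 → (1.000,4.935)–(0.460,4.000)
cell (1,3): code 0010 → (1.000,3.210)–(1.728,4.000)
cell (1,4): code 0001 → (1.728,4.000)–(1.000,4.935)
total: 4 segments, chained into 1 closed loop(s), length Σ = 4.296816

segments=4 loops=1 length=4.297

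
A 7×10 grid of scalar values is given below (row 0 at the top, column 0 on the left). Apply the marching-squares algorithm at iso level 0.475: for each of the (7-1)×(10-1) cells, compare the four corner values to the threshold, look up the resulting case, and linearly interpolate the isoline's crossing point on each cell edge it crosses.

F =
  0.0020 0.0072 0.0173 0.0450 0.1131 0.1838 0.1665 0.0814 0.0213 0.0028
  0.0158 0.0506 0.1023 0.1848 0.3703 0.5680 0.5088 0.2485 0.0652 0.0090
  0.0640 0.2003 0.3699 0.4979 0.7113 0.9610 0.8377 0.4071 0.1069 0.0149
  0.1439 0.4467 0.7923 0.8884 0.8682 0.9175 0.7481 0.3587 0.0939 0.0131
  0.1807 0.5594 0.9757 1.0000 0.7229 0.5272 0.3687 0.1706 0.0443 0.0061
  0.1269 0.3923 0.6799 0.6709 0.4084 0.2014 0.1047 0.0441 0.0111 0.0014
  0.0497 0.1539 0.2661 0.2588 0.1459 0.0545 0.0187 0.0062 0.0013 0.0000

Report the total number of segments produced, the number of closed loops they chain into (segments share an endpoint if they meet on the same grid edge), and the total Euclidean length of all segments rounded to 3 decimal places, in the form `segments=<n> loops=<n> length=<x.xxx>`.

segments=22 loops=1 length=16.498

cell (0,4): code 0100 → (0.758,5.000)–(1.000,4.530)
cell (0,5): code 1100 → (0.901,6.000)–(0.758,5.000)
cell (0,6): code 1000 → (1.000,6.130)–(0.901,6.000)
cell (1,2): code 0100 → (1.927,3.000)–(2.000,2.821)
cell (1,3): code 1100 → (1.307,4.000)–(1.927,3.000)
cell (1,4): code 1110 → (1.000,4.530)–(1.307,4.000)
cell (1,6): code 1001 → (2.000,6.842)–(1.000,6.130)
cell (2,1): code 0100 → (2.249,2.000)–(3.000,1.082)
cell (2,2): code 1110 → (2.000,2.821)–(2.249,2.000)
cell (2,6): code 1001 → (3.000,6.701)–(2.000,6.842)
cell (3,0): code 0100 → (3.251,1.000)–(4.000,0.777)
cell (3,1): code 1110 → (3.000,1.082)–(3.251,1.000)
cell (3,5): code 1011 → (4.000,5.329)–(3.720,6.000)
cell (3,6): code 0001 → (3.720,6.000)–(3.000,6.701)
cell (4,0): code 0010 → (4.000,0.777)–(4.505,1.000)
cell (4,1): code 0111 → (4.505,1.000)–(5.000,1.288)
cell (4,3): code 1011 → (5.000,3.746)–(4.788,4.000)
cell (4,4): code 0011 → (4.788,4.000)–(4.160,5.000)
cell (4,5): code 0001 → (4.160,5.000)–(4.000,5.329)
cell (5,1): code 0010 → (5.000,1.288)–(5.495,2.000)
cell (5,2): code 0011 → (5.495,2.000)–(5.475,3.000)
cell (5,3): code 0001 → (5.475,3.000)–(5.000,3.746)
total: 22 segments, chained into 1 closed loop(s), length Σ = 16.498265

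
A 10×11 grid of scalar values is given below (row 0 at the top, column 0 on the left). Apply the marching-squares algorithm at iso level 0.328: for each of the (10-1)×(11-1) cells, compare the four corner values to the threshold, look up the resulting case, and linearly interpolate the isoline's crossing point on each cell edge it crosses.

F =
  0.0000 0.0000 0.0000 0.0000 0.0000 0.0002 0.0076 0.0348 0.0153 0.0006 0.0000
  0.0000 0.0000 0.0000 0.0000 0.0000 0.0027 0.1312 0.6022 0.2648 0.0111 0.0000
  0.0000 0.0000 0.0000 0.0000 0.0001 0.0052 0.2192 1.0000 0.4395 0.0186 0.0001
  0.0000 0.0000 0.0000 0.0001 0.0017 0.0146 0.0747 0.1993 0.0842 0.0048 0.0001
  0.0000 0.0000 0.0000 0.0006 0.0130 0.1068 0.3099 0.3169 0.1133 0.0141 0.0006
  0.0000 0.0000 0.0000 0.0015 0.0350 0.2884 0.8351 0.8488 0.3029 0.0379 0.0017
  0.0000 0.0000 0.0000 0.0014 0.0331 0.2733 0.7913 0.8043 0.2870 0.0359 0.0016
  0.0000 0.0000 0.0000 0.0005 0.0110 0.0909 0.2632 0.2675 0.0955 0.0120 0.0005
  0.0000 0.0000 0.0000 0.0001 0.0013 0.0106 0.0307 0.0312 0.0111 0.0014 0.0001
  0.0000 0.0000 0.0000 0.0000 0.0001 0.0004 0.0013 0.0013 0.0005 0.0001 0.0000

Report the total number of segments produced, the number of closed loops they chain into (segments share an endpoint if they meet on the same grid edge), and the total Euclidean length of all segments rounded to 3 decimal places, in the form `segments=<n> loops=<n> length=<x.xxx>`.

segments=16 loops=2 length=15.820

cell (0,6): code 0100 → (0.517,7.000)–(1.000,6.418)
cell (0,7): code 1000 → (1.000,7.813)–(0.517,7.000)
cell (1,6): code 0110 → (1.000,6.418)–(2.000,6.139)
cell (1,7): code 1101 → (1.362,8.000)–(1.000,7.813)
cell (1,8): code 1000 → (2.000,8.265)–(1.362,8.000)
cell (2,6): code 0010 → (2.000,6.139)–(2.839,7.000)
cell (2,7): code 0011 → (2.839,7.000)–(2.314,8.000)
cell (2,8): code 0001 → (2.314,8.000)–(2.000,8.265)
cell (4,5): code 0100 → (4.034,6.000)–(5.000,5.072)
cell (4,6): code 1100 → (4.021,7.000)–(4.034,6.000)
cell (4,7): code 1000 → (5.000,7.954)–(4.021,7.000)
cell (5,5): code 0110 → (5.000,5.072)–(6.000,5.106)
cell (5,7): code 1001 → (6.000,7.921)–(5.000,7.954)
cell (6,5): code 0010 → (6.000,5.106)–(6.877,6.000)
cell (6,6): code 0011 → (6.877,6.000)–(6.887,7.000)
cell (6,7): code 0001 → (6.887,7.000)–(6.000,7.921)
total: 16 segments, chained into 2 closed loop(s), length Σ = 15.819764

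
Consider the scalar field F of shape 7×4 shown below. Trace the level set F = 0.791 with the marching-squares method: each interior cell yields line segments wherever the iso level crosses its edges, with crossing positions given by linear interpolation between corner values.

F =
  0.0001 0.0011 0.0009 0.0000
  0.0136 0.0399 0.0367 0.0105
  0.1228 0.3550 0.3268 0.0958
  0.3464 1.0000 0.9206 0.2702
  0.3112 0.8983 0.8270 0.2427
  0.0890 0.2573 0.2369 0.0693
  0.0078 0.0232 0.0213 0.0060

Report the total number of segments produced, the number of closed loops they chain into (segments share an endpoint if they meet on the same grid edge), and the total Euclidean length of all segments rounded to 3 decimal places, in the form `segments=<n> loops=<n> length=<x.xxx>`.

cell (2,0): code 0100 → (2.676,1.000)–(3.000,0.680)
cell (2,1): code 1100 → (2.782,2.000)–(2.676,1.000)
cell (2,2): code 1000 → (3.000,2.199)–(2.782,2.000)
cell (3,0): code 0110 → (3.000,0.680)–(4.000,0.817)
cell (3,2): code 1001 → (4.000,2.062)–(3.000,2.199)
cell (4,0): code 0010 → (4.000,0.817)–(4.167,1.000)
cell (4,1): code 0011 → (4.167,1.000)–(4.061,2.000)
cell (4,2): code 0001 → (4.061,2.000)–(4.000,2.062)
total: 8 segments, chained into 1 closed loop(s), length Σ = 5.115314

segments=8 loops=1 length=5.115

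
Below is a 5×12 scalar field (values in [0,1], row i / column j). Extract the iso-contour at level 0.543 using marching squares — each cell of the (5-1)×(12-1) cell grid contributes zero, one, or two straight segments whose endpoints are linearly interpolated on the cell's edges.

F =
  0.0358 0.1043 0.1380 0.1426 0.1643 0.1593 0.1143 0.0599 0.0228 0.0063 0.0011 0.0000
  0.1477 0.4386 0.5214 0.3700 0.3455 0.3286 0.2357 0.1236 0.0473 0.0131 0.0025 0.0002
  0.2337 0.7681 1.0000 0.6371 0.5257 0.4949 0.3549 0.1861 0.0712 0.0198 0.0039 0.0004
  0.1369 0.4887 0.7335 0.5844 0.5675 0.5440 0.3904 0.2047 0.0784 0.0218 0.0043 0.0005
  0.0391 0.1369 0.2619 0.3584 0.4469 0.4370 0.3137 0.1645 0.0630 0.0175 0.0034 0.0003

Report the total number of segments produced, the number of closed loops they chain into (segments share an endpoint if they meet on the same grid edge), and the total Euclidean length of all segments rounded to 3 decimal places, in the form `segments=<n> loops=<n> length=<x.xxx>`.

cell (1,0): code 0100 → (1.317,1.000)–(2.000,0.579)
cell (1,1): code 1100 → (1.045,2.000)–(1.317,1.000)
cell (1,2): code 1100 → (1.648,3.000)–(1.045,2.000)
cell (1,3): code 1000 → (2.000,3.845)–(1.648,3.000)
cell (2,0): code 0010 → (2.000,0.579)–(2.806,1.000)
cell (2,1): code 0111 → (2.806,1.000)–(3.000,1.222)
cell (2,3): code 1101 → (2.414,4.000)–(2.000,3.845)
cell (2,4): code 1100 → (2.980,5.000)–(2.414,4.000)
cell (2,5): code 1000 → (3.000,5.007)–(2.980,5.000)
cell (3,1): code 0010 → (3.000,1.222)–(3.404,2.000)
cell (3,2): code 0011 → (3.404,2.000)–(3.183,3.000)
cell (3,3): code 0011 → (3.183,3.000)–(3.203,4.000)
cell (3,4): code 0011 → (3.203,4.000)–(3.009,5.000)
cell (3,5): code 0001 → (3.009,5.000)–(3.000,5.007)
total: 14 segments, chained into 1 closed loop(s), length Σ = 10.669042

segments=14 loops=1 length=10.669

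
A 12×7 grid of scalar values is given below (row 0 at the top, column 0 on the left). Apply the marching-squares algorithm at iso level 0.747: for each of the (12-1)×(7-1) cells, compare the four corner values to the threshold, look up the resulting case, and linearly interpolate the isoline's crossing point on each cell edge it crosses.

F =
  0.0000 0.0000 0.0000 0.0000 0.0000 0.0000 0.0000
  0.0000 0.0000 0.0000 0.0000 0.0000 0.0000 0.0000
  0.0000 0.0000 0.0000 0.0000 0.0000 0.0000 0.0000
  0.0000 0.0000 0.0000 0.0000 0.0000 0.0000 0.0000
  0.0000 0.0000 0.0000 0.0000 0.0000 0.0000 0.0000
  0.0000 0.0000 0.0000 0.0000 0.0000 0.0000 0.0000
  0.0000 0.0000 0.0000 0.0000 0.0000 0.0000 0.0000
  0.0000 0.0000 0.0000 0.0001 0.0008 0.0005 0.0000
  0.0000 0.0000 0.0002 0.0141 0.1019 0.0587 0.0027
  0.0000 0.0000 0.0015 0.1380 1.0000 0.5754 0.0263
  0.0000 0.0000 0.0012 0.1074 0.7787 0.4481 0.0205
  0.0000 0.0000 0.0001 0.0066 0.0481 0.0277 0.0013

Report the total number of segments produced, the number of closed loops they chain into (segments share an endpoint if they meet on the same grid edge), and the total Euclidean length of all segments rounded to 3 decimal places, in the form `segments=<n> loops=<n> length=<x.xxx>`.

cell (8,3): code 0100 → (8.718,4.000)–(9.000,3.706)
cell (8,4): code 1000 → (9.000,4.596)–(8.718,4.000)
cell (9,3): code 0110 → (9.000,3.706)–(10.000,3.953)
cell (9,4): code 1001 → (10.000,4.096)–(9.000,4.596)
cell (10,3): code 0010 → (10.000,3.953)–(10.043,4.000)
cell (10,4): code 0001 → (10.043,4.000)–(10.000,4.096)
total: 6 segments, chained into 1 closed loop(s), length Σ = 3.383187

segments=6 loops=1 length=3.383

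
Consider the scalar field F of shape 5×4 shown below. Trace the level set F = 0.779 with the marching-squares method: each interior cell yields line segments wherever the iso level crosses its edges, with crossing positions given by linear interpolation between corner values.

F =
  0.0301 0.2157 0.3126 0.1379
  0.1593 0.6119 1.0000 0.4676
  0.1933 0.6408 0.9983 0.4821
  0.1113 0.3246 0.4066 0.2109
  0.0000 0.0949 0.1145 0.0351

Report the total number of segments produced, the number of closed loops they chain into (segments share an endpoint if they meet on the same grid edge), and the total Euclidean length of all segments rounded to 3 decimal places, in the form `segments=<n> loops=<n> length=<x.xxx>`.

cell (0,1): code 0100 → (0.678,2.000)–(1.000,1.431)
cell (0,2): code 1000 → (1.000,2.415)–(0.678,2.000)
cell (1,1): code 0110 → (1.000,1.431)–(2.000,1.387)
cell (1,2): code 1001 → (2.000,2.425)–(1.000,2.415)
cell (2,1): code 0010 → (2.000,1.387)–(2.371,2.000)
cell (2,2): code 0001 → (2.371,2.000)–(2.000,2.425)
total: 6 segments, chained into 1 closed loop(s), length Σ = 4.460470

segments=6 loops=1 length=4.460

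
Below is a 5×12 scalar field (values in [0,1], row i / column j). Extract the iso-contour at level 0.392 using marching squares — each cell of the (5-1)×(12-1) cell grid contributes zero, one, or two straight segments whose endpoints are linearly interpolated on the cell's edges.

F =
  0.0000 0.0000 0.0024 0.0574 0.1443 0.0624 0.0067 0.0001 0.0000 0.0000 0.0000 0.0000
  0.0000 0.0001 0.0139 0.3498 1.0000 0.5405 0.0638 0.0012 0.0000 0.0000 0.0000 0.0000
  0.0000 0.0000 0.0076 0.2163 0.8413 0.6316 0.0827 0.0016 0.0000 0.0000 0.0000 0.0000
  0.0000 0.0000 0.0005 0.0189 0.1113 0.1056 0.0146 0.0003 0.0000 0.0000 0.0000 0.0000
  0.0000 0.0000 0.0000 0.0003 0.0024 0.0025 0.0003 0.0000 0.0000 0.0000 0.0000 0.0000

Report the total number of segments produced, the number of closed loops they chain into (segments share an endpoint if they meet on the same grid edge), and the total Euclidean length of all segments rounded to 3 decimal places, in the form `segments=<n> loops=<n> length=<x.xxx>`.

segments=8 loops=1 length=7.312

cell (0,3): code 0100 → (0.289,4.000)–(1.000,3.065)
cell (0,4): code 1100 → (0.689,5.000)–(0.289,4.000)
cell (0,5): code 1000 → (1.000,5.312)–(0.689,5.000)
cell (1,3): code 0110 → (1.000,3.065)–(2.000,3.281)
cell (1,5): code 1001 → (2.000,5.437)–(1.000,5.312)
cell (2,3): code 0010 → (2.000,3.281)–(2.615,4.000)
cell (2,4): code 0011 → (2.615,4.000)–(2.456,5.000)
cell (2,5): code 0001 → (2.456,5.000)–(2.000,5.437)
total: 8 segments, chained into 1 closed loop(s), length Σ = 7.312195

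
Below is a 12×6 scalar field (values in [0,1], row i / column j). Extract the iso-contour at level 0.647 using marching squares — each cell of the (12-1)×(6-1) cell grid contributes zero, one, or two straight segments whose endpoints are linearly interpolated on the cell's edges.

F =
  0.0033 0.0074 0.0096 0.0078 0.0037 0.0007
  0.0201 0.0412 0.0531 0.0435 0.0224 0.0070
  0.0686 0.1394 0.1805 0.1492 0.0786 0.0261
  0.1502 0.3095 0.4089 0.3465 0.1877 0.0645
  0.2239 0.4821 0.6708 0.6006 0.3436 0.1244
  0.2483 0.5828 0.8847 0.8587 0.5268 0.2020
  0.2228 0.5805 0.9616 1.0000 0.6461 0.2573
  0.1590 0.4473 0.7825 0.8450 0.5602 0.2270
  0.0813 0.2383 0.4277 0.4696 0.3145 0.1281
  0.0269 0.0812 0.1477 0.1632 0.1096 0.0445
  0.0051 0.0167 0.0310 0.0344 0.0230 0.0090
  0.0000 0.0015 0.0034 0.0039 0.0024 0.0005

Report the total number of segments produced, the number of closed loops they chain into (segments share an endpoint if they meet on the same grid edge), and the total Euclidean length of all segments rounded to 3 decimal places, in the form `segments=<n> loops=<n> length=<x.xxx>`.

segments=12 loops=1 length=10.062

cell (3,1): code 0100 → (3.909,2.000)–(4.000,1.874)
cell (3,2): code 1000 → (4.000,2.339)–(3.909,2.000)
cell (4,1): code 0110 → (4.000,1.874)–(5.000,1.213)
cell (4,2): code 1101 → (4.180,3.000)–(4.000,2.339)
cell (4,3): code 1000 → (5.000,3.638)–(4.180,3.000)
cell (5,1): code 0110 → (5.000,1.213)–(6.000,1.174)
cell (5,3): code 1001 → (6.000,3.997)–(5.000,3.638)
cell (6,1): code 0110 → (6.000,1.174)–(7.000,1.596)
cell (6,3): code 1001 → (7.000,3.695)–(6.000,3.997)
cell (7,1): code 0010 → (7.000,1.596)–(7.382,2.000)
cell (7,2): code 0011 → (7.382,2.000)–(7.527,3.000)
cell (7,3): code 0001 → (7.527,3.000)–(7.000,3.695)
total: 12 segments, chained into 1 closed loop(s), length Σ = 10.061825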